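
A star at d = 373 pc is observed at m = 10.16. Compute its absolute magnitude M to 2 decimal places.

M = m − 5 log₁₀(d/10 pc) = 10.16 − 5 log₁₀(373/10)
  = 10.16 − 5 × 1.572 = 10.16 − 7.86 = 2.30.

2.30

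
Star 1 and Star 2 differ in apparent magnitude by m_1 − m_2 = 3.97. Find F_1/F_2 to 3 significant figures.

0.0258

F_1/F_2 = 10^(−(m_1 − m_2)/2.5) = 10^(-3.97/2.5) = 10^-1.588 = 0.02582.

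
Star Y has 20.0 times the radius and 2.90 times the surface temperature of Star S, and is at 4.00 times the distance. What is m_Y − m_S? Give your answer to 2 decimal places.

-8.12

L_Y/L_S = (20.0)²(2.90)⁴ = 2.829×10^4.
F_Y/F_S = (L_Y/L_S)/(d_Y/d_S)² = 2.829×10^4/16.00 = 1768.
m_Y − m_S = −2.5 log₁₀(1768) = -8.12.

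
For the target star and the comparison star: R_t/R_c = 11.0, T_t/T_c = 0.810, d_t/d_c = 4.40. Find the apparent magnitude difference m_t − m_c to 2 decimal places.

L_t/L_c = (11.0)²(0.810)⁴ = 52.09.
F_t/F_c = (L_t/L_c)/(d_t/d_c)² = 52.09/19.36 = 2.690.
m_t − m_c = −2.5 log₁₀(2.690) = -1.07.

-1.07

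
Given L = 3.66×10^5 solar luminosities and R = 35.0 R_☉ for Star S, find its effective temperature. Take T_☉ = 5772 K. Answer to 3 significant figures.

T/T_☉ = (L/L_☉)^(1/4) / (R/R_☉)^(1/2)
T = 5772 × (3.66×10^5)^(1/4) / √(35.0) = 5772 × 24.60 / 5.916 = 2.400×10^4 K.

2.40×10^4 K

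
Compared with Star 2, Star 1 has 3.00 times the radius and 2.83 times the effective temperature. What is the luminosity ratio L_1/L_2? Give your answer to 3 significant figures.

From the Stefan–Boltzmann law, L ∝ R²T⁴, so
L_1/L_2 = (R_1/R_2)² (T_1/T_2)⁴ = (3.00)² × (2.83)⁴ = 9.000 × 64.14 = 577.3.

577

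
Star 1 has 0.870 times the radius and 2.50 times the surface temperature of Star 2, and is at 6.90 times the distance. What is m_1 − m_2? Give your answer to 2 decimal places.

0.52

L_1/L_2 = (0.870)²(2.50)⁴ = 29.57.
F_1/F_2 = (L_1/L_2)/(d_1/d_2)² = 29.57/47.61 = 0.6210.
m_1 − m_2 = −2.5 log₁₀(0.6210) = 0.52.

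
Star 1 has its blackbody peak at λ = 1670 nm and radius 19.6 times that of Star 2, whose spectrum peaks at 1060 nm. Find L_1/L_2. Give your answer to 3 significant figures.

Wien's law gives T ∝ 1/λ_max, so T_1/T_2 = λ_2/λ_1 = 1060/1670 = 0.6347.
Then L ∝ R²T⁴ gives L_1/L_2 = (19.6)² × (0.6347)⁴ = 384.2 × 0.1623 = 62.35.

62.4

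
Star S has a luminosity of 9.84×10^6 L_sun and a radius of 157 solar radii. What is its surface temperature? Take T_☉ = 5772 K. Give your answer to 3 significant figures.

2.58×10^4 K

T/T_☉ = (L/L_☉)^(1/4) / (R/R_☉)^(1/2)
T = 5772 × (9.84×10^6)^(1/4) / √(157) = 5772 × 56.01 / 12.53 = 2.580×10^4 K.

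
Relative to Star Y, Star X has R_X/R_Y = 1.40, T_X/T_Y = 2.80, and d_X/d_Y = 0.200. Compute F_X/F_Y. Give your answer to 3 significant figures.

3.01×10^3

L_X/L_Y = (R_X/R_Y)²(T_X/T_Y)⁴ = (1.40)² × (2.80)⁴ = 120.5.
F_X/F_Y = (L_X/L_Y)/(d_X/d_Y)² = 120.5 / (0.200)² = 3012.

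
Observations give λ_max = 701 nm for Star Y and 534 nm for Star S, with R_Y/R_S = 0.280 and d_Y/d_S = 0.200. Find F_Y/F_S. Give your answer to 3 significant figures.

Wien's law: T_Y/T_S = λ_S/λ_Y = 534/701 = 0.7618.
L_Y/L_S = (R_Y/R_S)²(T_Y/T_S)⁴ = (0.280)²(0.7618)⁴ = 0.02640.
F_Y/F_S = (L_Y/L_S)/(d_Y/d_S)² = 0.02640/(0.200)² = 0.6600.

0.660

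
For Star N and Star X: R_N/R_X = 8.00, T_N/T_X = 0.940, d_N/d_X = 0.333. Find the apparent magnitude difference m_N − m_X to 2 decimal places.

-6.63

L_N/L_X = (8.00)²(0.940)⁴ = 49.97.
F_N/F_X = (L_N/L_X)/(d_N/d_X)² = 49.97/0.1109 = 450.6.
m_N − m_X = −2.5 log₁₀(450.6) = -6.63.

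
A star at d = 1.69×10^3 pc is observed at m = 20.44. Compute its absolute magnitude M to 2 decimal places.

9.30

M = m − 5 log₁₀(d/10 pc) = 20.44 − 5 log₁₀(1.69×10^3/10)
  = 20.44 − 5 × 2.228 = 20.44 − 11.14 = 9.30.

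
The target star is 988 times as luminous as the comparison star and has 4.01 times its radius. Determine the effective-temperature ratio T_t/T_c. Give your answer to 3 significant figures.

L ∝ R²T⁴ gives T ∝ (L/R²)^(1/4), so
T_t/T_c = (988 / 4.01²)^(1/4) = (61.44)^(1/4) = 2.800.

2.80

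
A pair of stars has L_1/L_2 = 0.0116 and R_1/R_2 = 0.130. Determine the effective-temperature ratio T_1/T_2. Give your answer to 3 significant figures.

L ∝ R²T⁴ gives T ∝ (L/R²)^(1/4), so
T_1/T_2 = (0.0116 / 0.130²)^(1/4) = (0.6864)^(1/4) = 0.9102.

0.910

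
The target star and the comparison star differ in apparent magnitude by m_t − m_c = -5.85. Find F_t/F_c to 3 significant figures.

219

F_t/F_c = 10^(−(m_t − m_c)/2.5) = 10^(5.85/2.5) = 10^2.340 = 218.8.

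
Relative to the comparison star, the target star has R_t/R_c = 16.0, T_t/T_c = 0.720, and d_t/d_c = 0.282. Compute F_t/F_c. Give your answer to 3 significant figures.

865

L_t/L_c = (R_t/R_c)²(T_t/T_c)⁴ = (16.0)² × (0.720)⁴ = 68.80.
F_t/F_c = (L_t/L_c)/(d_t/d_c)² = 68.80 / (0.282)² = 865.1.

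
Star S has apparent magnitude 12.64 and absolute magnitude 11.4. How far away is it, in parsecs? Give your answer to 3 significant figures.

m − M = 5 log₁₀(d/10 pc)
12.64 − (11.4) = 1.24 = 5 log₁₀(d/10)
d = 10 × 10^(1.24/5) = 10 × 10^0.248 = 17.70 pc.

17.7 pc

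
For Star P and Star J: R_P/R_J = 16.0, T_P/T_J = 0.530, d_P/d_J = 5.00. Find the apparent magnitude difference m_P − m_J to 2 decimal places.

0.23

L_P/L_J = (16.0)²(0.530)⁴ = 20.20.
F_P/F_J = (L_P/L_J)/(d_P/d_J)² = 20.20/25.00 = 0.8080.
m_P − m_J = −2.5 log₁₀(0.8080) = 0.23.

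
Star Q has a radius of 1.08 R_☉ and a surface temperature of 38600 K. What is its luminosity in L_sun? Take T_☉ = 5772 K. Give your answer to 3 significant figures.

L/L_☉ = (R/R_☉)² (T/T_☉)⁴ = (1.08)² × (38600/5772)⁴
       = 1.166 × (6.687)⁴ = 1.166 × 2000 = 2333.

2.33×10^3 L_sun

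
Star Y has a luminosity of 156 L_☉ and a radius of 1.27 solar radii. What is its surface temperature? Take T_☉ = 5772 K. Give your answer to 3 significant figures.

1.81×10^4 K

T/T_☉ = (L/L_☉)^(1/4) / (R/R_☉)^(1/2)
T = 5772 × (156)^(1/4) / √(1.27) = 5772 × 3.534 / 1.127 = 1.810×10^4 K.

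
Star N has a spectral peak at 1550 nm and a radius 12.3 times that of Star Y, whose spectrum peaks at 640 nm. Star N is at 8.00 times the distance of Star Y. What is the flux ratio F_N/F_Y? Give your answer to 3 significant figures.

Wien's law: T_N/T_Y = λ_Y/λ_N = 640/1550 = 0.4129.
L_N/L_Y = (R_N/R_Y)²(T_N/T_Y)⁴ = (12.3)²(0.4129)⁴ = 4.397.
F_N/F_Y = (L_N/L_Y)/(d_N/d_Y)² = 4.397/(8.00)² = 0.06871.

0.0687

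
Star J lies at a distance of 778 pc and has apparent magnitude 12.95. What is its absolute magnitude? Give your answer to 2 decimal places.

M = m − 5 log₁₀(d/10 pc) = 12.95 − 5 log₁₀(778/10)
  = 12.95 − 5 × 1.891 = 12.95 − 9.45 = 3.50.

3.50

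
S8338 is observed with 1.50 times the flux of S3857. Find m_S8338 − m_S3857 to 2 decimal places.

m_S8338 − m_S3857 = −2.5 log₁₀(F_S8338/F_S3857) = −2.5 log₁₀(1.50) = −2.5 × (0.176) = -0.440.

-0.44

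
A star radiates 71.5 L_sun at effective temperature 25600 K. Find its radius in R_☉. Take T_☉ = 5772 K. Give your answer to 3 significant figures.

0.430 R_☉

R/R_☉ = √(L/L_☉) / (T/T_☉)² = √(71.5) / (4.435)²
       = 8.456 / 19.67 = 0.4299.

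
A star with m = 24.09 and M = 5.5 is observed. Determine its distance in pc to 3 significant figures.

5.22×10^4 pc

m − M = 5 log₁₀(d/10 pc)
24.09 − (5.5) = 18.59 = 5 log₁₀(d/10)
d = 10 × 10^(18.59/5) = 10 × 10^3.718 = 5.224×10^4 pc.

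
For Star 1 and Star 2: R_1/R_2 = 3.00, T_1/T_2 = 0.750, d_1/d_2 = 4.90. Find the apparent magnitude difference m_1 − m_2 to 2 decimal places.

L_1/L_2 = (3.00)²(0.750)⁴ = 2.848.
F_1/F_2 = (L_1/L_2)/(d_1/d_2)² = 2.848/24.01 = 0.1186.
m_1 − m_2 = −2.5 log₁₀(0.1186) = 2.31.

2.31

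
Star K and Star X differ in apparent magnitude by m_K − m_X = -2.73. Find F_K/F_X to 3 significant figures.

12.4

F_K/F_X = 10^(−(m_K − m_X)/2.5) = 10^(2.73/2.5) = 10^1.092 = 12.36.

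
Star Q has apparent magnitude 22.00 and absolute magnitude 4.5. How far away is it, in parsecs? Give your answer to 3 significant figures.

3.16×10^4 pc

m − M = 5 log₁₀(d/10 pc)
22.00 − (4.5) = 17.50 = 5 log₁₀(d/10)
d = 10 × 10^(17.50/5) = 10 × 10^3.500 = 3.162×10^4 pc.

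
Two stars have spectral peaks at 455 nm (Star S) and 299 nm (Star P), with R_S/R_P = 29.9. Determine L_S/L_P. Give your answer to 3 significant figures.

Wien's law gives T ∝ 1/λ_max, so T_S/T_P = λ_P/λ_S = 299/455 = 0.6571.
Then L ∝ R²T⁴ gives L_S/L_P = (29.9)² × (0.6571)⁴ = 894.0 × 0.1865 = 166.7.

167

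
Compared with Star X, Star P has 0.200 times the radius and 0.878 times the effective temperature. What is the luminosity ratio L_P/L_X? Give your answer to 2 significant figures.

From the Stefan–Boltzmann law, L ∝ R²T⁴, so
L_P/L_X = (R_P/R_X)² (T_P/T_X)⁴ = (0.200)² × (0.878)⁴ = 0.04000 × 0.5943 = 0.02377.

0.024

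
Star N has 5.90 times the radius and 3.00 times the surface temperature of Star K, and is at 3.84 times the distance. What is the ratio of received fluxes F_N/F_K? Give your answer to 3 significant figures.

191

L_N/L_K = (R_N/R_K)²(T_N/T_K)⁴ = (5.90)² × (3.00)⁴ = 2820.
F_N/F_K = (L_N/L_K)/(d_N/d_K)² = 2820 / (3.84)² = 191.2.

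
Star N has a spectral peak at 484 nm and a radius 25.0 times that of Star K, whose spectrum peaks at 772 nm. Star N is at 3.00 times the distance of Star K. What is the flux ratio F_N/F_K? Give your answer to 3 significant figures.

Wien's law: T_N/T_K = λ_K/λ_N = 772/484 = 1.595.
L_N/L_K = (R_N/R_K)²(T_N/T_K)⁴ = (25.0)²(1.595)⁴ = 4045.
F_N/F_K = (L_N/L_K)/(d_N/d_K)² = 4045/(3.00)² = 449.5.

449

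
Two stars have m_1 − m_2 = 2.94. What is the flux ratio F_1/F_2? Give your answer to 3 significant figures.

F_1/F_2 = 10^(−(m_1 − m_2)/2.5) = 10^(-2.94/2.5) = 10^-1.176 = 0.06668.

0.0667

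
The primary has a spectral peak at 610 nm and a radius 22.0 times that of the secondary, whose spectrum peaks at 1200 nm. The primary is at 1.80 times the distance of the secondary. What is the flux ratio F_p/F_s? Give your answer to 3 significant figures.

Wien's law: T_p/T_s = λ_s/λ_p = 1200/610 = 1.967.
L_p/L_s = (R_p/R_s)²(T_p/T_s)⁴ = (22.0)²(1.967)⁴ = 7249.
F_p/F_s = (L_p/L_s)/(d_p/d_s)² = 7249/(1.80)² = 2237.

2.24×10^3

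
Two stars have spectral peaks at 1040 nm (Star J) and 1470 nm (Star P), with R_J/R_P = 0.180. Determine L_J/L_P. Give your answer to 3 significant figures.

Wien's law gives T ∝ 1/λ_max, so T_J/T_P = λ_P/λ_J = 1470/1040 = 1.413.
Then L ∝ R²T⁴ gives L_J/L_P = (0.180)² × (1.413)⁴ = 0.03240 × 3.991 = 0.1293.

0.129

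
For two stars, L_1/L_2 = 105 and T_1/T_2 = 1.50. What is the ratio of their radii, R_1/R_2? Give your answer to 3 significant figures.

4.55

L ∝ R²T⁴ gives R ∝ √L / T², so
R_1/R_2 = √(105) / (1.50)² = 10.25 / 2.250 = 4.554.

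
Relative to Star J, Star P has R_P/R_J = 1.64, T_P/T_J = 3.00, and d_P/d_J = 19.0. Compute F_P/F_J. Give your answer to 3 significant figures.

L_P/L_J = (R_P/R_J)²(T_P/T_J)⁴ = (1.64)² × (3.00)⁴ = 217.9.
F_P/F_J = (L_P/L_J)/(d_P/d_J)² = 217.9 / (19.0)² = 0.6035.

0.603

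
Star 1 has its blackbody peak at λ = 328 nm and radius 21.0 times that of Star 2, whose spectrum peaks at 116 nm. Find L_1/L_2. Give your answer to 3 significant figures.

Wien's law gives T ∝ 1/λ_max, so T_1/T_2 = λ_2/λ_1 = 116/328 = 0.3537.
Then L ∝ R²T⁴ gives L_1/L_2 = (21.0)² × (0.3537)⁴ = 441.0 × 0.01564 = 6.899.

6.90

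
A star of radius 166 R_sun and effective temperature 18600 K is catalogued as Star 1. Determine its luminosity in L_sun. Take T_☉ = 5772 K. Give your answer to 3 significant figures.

2.97×10^6 L_sun

L/L_☉ = (R/R_☉)² (T/T_☉)⁴ = (166)² × (18600/5772)⁴
       = 2.756×10^4 × (3.222)⁴ = 2.756×10^4 × 107.8 = 2.971×10^6.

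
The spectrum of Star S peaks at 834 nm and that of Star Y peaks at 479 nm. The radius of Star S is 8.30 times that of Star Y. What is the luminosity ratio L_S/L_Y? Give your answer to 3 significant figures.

Wien's law gives T ∝ 1/λ_max, so T_S/T_Y = λ_Y/λ_S = 479/834 = 0.5743.
Then L ∝ R²T⁴ gives L_S/L_Y = (8.30)² × (0.5743)⁴ = 68.89 × 0.1088 = 7.496.

7.50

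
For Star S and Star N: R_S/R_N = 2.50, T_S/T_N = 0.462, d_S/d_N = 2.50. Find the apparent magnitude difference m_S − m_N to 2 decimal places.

3.35

L_S/L_N = (2.50)²(0.462)⁴ = 0.2847.
F_S/F_N = (L_S/L_N)/(d_S/d_N)² = 0.2847/6.250 = 0.04556.
m_S − m_N = −2.5 log₁₀(0.04556) = 3.35.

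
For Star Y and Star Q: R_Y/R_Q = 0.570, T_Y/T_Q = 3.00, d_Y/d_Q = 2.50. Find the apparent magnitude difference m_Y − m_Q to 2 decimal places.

L_Y/L_Q = (0.570)²(3.00)⁴ = 26.32.
F_Y/F_Q = (L_Y/L_Q)/(d_Y/d_Q)² = 26.32/6.250 = 4.211.
m_Y − m_Q = −2.5 log₁₀(4.211) = -1.56.

-1.56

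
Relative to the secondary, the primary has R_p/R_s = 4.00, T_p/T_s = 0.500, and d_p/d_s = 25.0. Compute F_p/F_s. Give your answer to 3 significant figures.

L_p/L_s = (R_p/R_s)²(T_p/T_s)⁴ = (4.00)² × (0.500)⁴ = 1.000.
F_p/F_s = (L_p/L_s)/(d_p/d_s)² = 1.000 / (25.0)² = 0.001600.

0.00160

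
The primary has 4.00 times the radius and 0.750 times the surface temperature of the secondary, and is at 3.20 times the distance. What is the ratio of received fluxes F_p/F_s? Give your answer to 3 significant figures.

L_p/L_s = (R_p/R_s)²(T_p/T_s)⁴ = (4.00)² × (0.750)⁴ = 5.062.
F_p/F_s = (L_p/L_s)/(d_p/d_s)² = 5.062 / (3.20)² = 0.4944.

0.494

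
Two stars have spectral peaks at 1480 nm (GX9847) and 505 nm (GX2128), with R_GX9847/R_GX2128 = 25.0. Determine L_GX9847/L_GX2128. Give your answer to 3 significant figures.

Wien's law gives T ∝ 1/λ_max, so T_GX9847/T_GX2128 = λ_GX2128/λ_GX9847 = 505/1480 = 0.3412.
Then L ∝ R²T⁴ gives L_GX9847/L_GX2128 = (25.0)² × (0.3412)⁴ = 625.0 × 0.01356 = 8.472.

8.47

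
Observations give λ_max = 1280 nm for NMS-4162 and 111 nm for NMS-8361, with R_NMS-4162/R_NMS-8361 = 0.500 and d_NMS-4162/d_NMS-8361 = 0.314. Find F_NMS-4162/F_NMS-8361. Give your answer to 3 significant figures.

Wien's law: T_NMS-4162/T_NMS-8361 = λ_NMS-8361/λ_NMS-4162 = 111/1280 = 0.08672.
L_NMS-4162/L_NMS-8361 = (R_NMS-4162/R_NMS-8361)²(T_NMS-4162/T_NMS-8361)⁴ = (0.500)²(0.08672)⁴ = 1.414×10^-5.
F_NMS-4162/F_NMS-8361 = (L_NMS-4162/L_NMS-8361)/(d_NMS-4162/d_NMS-8361)² = 1.414×10^-5/(0.314)² = 1.434×10^-4.

1.43×10^-4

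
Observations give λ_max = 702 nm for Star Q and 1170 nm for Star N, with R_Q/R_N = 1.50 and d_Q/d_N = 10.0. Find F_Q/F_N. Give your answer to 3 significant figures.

0.174

Wien's law: T_Q/T_N = λ_N/λ_Q = 1170/702 = 1.667.
L_Q/L_N = (R_Q/R_N)²(T_Q/T_N)⁴ = (1.50)²(1.667)⁴ = 17.36.
F_Q/F_N = (L_Q/L_N)/(d_Q/d_N)² = 17.36/(10.0)² = 0.1736.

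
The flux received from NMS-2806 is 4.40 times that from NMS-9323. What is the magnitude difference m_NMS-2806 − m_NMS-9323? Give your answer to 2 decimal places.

m_NMS-2806 − m_NMS-9323 = −2.5 log₁₀(F_NMS-2806/F_NMS-9323) = −2.5 log₁₀(4.40) = −2.5 × (0.643) = -1.609.

-1.61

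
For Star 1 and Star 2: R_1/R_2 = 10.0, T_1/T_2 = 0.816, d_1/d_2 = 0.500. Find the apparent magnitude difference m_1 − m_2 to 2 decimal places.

L_1/L_2 = (10.0)²(0.816)⁴ = 44.34.
F_1/F_2 = (L_1/L_2)/(d_1/d_2)² = 44.34/0.2500 = 177.3.
m_1 − m_2 = −2.5 log₁₀(177.3) = -5.62.

-5.62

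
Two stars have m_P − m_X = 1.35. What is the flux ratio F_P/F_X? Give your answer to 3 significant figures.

F_P/F_X = 10^(−(m_P − m_X)/2.5) = 10^(-1.35/2.5) = 10^-0.540 = 0.2884.

0.288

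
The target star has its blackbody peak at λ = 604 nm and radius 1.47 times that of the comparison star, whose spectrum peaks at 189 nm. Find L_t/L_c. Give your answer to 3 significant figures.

0.0207

Wien's law gives T ∝ 1/λ_max, so T_t/T_c = λ_c/λ_t = 189/604 = 0.3129.
Then L ∝ R²T⁴ gives L_t/L_c = (1.47)² × (0.3129)⁴ = 2.161 × 0.009587 = 0.02072.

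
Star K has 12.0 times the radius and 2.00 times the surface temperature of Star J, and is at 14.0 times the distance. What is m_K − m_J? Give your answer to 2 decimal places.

L_K/L_J = (12.0)²(2.00)⁴ = 2304.
F_K/F_J = (L_K/L_J)/(d_K/d_J)² = 2304/196.0 = 11.76.
m_K − m_J = −2.5 log₁₀(11.76) = -2.68.

-2.68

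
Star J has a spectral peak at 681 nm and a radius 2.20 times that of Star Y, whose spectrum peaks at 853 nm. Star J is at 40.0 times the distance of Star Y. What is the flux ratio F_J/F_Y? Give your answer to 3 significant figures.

0.00745

Wien's law: T_J/T_Y = λ_Y/λ_J = 853/681 = 1.253.
L_J/L_Y = (R_J/R_Y)²(T_J/T_Y)⁴ = (2.20)²(1.253)⁴ = 11.91.
F_J/F_Y = (L_J/L_Y)/(d_J/d_Y)² = 11.91/(40.0)² = 0.007446.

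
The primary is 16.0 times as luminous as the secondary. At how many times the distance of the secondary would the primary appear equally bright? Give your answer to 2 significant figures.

Equal flux requires L_p/d_p² = L_s/d_s², so d_p/d_s = √(L_p/L_s)
= √(16.0) = 4.000.

4.0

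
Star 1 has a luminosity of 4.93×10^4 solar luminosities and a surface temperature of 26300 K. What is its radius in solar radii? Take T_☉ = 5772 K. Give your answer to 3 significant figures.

10.7 solar radii

R/R_☉ = √(L/L_☉) / (T/T_☉)² = √(4.93×10^4) / (4.556)²
       = 222.0 / 20.76 = 10.69.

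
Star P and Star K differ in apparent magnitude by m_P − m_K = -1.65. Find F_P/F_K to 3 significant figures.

4.57

F_P/F_K = 10^(−(m_P − m_K)/2.5) = 10^(1.65/2.5) = 10^0.660 = 4.571.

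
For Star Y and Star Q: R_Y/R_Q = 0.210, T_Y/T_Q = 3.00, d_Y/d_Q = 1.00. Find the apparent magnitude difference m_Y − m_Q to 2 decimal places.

-1.38

L_Y/L_Q = (0.210)²(3.00)⁴ = 3.572.
F_Y/F_Q = (L_Y/L_Q)/(d_Y/d_Q)² = 3.572/1.000 = 3.572.
m_Y − m_Q = −2.5 log₁₀(3.572) = -1.38.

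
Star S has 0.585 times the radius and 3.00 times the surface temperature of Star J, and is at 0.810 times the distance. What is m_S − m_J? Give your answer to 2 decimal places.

L_S/L_J = (0.585)²(3.00)⁴ = 27.72.
F_S/F_J = (L_S/L_J)/(d_S/d_J)² = 27.72/0.6561 = 42.25.
m_S − m_J = −2.5 log₁₀(42.25) = -4.06.

-4.06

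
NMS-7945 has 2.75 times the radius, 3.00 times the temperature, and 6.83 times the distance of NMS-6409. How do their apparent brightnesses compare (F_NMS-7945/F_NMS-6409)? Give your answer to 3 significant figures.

13.1

L_NMS-7945/L_NMS-6409 = (R_NMS-7945/R_NMS-6409)²(T_NMS-7945/T_NMS-6409)⁴ = (2.75)² × (3.00)⁴ = 612.6.
F_NMS-7945/F_NMS-6409 = (L_NMS-7945/L_NMS-6409)/(d_NMS-7945/d_NMS-6409)² = 612.6 / (6.83)² = 13.13.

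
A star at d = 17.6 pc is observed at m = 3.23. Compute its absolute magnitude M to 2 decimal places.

M = m − 5 log₁₀(d/10 pc) = 3.23 − 5 log₁₀(17.6/10)
  = 3.23 − 5 × 0.246 = 3.23 − 1.23 = 2.00.

2.00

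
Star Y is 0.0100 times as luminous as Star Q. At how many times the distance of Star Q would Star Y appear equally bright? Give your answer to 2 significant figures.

0.10

Equal flux requires L_Y/d_Y² = L_Q/d_Q², so d_Y/d_Q = √(L_Y/L_Q)
= √(0.0100) = 0.1000.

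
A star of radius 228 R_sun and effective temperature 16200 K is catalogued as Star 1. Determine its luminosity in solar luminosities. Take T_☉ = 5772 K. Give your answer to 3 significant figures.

3.23×10^6 solar luminosities

L/L_☉ = (R/R_☉)² (T/T_☉)⁴ = (228)² × (16200/5772)⁴
       = 5.198×10^4 × (2.807)⁴ = 5.198×10^4 × 62.05 = 3.226×10^6.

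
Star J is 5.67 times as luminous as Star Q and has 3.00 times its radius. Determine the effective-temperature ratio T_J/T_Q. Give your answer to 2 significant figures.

0.89

L ∝ R²T⁴ gives T ∝ (L/R²)^(1/4), so
T_J/T_Q = (5.67 / 3.00²)^(1/4) = (0.6300)^(1/4) = 0.8909.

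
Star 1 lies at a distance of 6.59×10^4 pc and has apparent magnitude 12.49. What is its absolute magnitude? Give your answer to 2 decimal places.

-6.60

M = m − 5 log₁₀(d/10 pc) = 12.49 − 5 log₁₀(6.59×10^4/10)
  = 12.49 − 5 × 3.819 = 12.49 − 19.09 = -6.60.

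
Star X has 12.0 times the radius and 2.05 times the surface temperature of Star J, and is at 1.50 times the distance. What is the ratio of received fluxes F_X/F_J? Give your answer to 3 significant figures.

1.13×10^3

L_X/L_J = (R_X/R_J)²(T_X/T_J)⁴ = (12.0)² × (2.05)⁴ = 2543.
F_X/F_J = (L_X/L_J)/(d_X/d_J)² = 2543 / (1.50)² = 1130.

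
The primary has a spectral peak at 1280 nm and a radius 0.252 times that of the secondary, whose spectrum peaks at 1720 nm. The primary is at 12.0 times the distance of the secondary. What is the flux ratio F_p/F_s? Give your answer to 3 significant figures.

Wien's law: T_p/T_s = λ_s/λ_p = 1720/1280 = 1.344.
L_p/L_s = (R_p/R_s)²(T_p/T_s)⁴ = (0.252)²(1.344)⁴ = 0.2070.
F_p/F_s = (L_p/L_s)/(d_p/d_s)² = 0.2070/(12.0)² = 0.001438.

0.00144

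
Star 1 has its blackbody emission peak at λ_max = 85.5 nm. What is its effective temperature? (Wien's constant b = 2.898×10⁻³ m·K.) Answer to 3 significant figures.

T = b/λ_max = 2.898×10⁻³ / (85.5×10⁻⁹) = 3.389×10^4 K.

3.39×10^4 K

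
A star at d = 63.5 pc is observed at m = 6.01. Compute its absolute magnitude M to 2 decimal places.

2.00

M = m − 5 log₁₀(d/10 pc) = 6.01 − 5 log₁₀(63.5/10)
  = 6.01 − 5 × 0.803 = 6.01 − 4.01 = 2.00.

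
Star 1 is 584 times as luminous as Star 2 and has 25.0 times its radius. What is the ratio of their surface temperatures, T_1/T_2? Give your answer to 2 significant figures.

0.98

L ∝ R²T⁴ gives T ∝ (L/R²)^(1/4), so
T_1/T_2 = (584 / 25.0²)^(1/4) = (0.9344)^(1/4) = 0.9832.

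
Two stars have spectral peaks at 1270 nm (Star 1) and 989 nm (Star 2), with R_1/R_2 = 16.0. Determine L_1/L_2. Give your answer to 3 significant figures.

Wien's law gives T ∝ 1/λ_max, so T_1/T_2 = λ_2/λ_1 = 989/1270 = 0.7787.
Then L ∝ R²T⁴ gives L_1/L_2 = (16.0)² × (0.7787)⁴ = 256.0 × 0.3678 = 94.15.

94.1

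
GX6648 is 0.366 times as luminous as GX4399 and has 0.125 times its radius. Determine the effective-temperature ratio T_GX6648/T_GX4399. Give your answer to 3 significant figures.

2.20

L ∝ R²T⁴ gives T ∝ (L/R²)^(1/4), so
T_GX6648/T_GX4399 = (0.366 / 0.125²)^(1/4) = (23.42)^(1/4) = 2.200.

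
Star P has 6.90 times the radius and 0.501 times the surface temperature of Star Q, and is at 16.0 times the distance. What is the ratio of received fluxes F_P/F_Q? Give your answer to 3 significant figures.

0.0117

L_P/L_Q = (R_P/R_Q)²(T_P/T_Q)⁴ = (6.90)² × (0.501)⁴ = 3.000.
F_P/F_Q = (L_P/L_Q)/(d_P/d_Q)² = 3.000 / (16.0)² = 0.01172.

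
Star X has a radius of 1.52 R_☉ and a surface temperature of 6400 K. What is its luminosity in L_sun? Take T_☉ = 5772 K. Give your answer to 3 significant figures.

3.49 L_sun

L/L_☉ = (R/R_☉)² (T/T_☉)⁴ = (1.52)² × (6400/5772)⁴
       = 2.310 × (1.109)⁴ = 2.310 × 1.512 = 3.492.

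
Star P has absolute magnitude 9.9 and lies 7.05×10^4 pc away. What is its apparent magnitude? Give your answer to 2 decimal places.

m = M + 5 log₁₀(d/10 pc) = 9.9 + 5 log₁₀(7.05×10^4/10)
  = 9.9 + 5 × 3.848 = 9.9 + 19.24 = 29.14.

29.14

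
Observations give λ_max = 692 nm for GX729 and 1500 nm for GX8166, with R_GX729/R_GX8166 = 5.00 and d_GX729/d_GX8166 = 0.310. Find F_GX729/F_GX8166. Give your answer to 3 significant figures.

5.74×10^3

Wien's law: T_GX729/T_GX8166 = λ_GX8166/λ_GX729 = 1500/692 = 2.168.
L_GX729/L_GX8166 = (R_GX729/R_GX8166)²(T_GX729/T_GX8166)⁴ = (5.00)²(2.168)⁴ = 551.9.
F_GX729/F_GX8166 = (L_GX729/L_GX8166)/(d_GX729/d_GX8166)² = 551.9/(0.310)² = 5743.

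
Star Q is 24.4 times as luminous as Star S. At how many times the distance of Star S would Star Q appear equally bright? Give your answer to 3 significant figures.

Equal flux requires L_Q/d_Q² = L_S/d_S², so d_Q/d_S = √(L_Q/L_S)
= √(24.4) = 4.940.

4.94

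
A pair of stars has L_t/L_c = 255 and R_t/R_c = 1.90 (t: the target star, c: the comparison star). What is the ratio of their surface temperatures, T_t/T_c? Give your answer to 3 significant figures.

2.90

L ∝ R²T⁴ gives T ∝ (L/R²)^(1/4), so
T_t/T_c = (255 / 1.90²)^(1/4) = (70.64)^(1/4) = 2.899.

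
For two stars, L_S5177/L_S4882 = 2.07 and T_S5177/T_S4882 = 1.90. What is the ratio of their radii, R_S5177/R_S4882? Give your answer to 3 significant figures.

0.399

L ∝ R²T⁴ gives R ∝ √L / T², so
R_S5177/R_S4882 = √(2.07) / (1.90)² = 1.439 / 3.610 = 0.3985.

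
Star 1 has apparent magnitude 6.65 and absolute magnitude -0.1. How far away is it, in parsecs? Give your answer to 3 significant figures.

224 pc

m − M = 5 log₁₀(d/10 pc)
6.65 − (-0.1) = 6.75 = 5 log₁₀(d/10)
d = 10 × 10^(6.75/5) = 10 × 10^1.350 = 223.9 pc.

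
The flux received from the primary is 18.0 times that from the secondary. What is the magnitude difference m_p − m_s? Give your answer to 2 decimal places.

-3.14

m_p − m_s = −2.5 log₁₀(F_p/F_s) = −2.5 log₁₀(18.0) = −2.5 × (1.255) = -3.138.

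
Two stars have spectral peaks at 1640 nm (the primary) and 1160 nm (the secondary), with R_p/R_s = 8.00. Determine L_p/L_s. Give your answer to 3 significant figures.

16.0

Wien's law gives T ∝ 1/λ_max, so T_p/T_s = λ_s/λ_p = 1160/1640 = 0.7073.
Then L ∝ R²T⁴ gives L_p/L_s = (8.00)² × (0.7073)⁴ = 64.00 × 0.2503 = 16.02.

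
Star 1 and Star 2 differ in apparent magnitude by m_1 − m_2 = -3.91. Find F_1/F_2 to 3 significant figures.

F_1/F_2 = 10^(−(m_1 − m_2)/2.5) = 10^(3.91/2.5) = 10^1.564 = 36.64.

36.6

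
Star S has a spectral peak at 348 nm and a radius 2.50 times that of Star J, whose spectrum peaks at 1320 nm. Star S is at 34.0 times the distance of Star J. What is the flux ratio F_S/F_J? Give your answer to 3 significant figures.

Wien's law: T_S/T_J = λ_J/λ_S = 1320/348 = 3.793.
L_S/L_J = (R_S/R_J)²(T_S/T_J)⁴ = (2.50)²(3.793)⁴ = 1294.
F_S/F_J = (L_S/L_J)/(d_S/d_J)² = 1294/(34.0)² = 1.119.

1.12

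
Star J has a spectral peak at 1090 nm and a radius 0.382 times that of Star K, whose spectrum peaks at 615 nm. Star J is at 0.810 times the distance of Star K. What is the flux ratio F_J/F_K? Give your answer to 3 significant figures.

0.0225

Wien's law: T_J/T_K = λ_K/λ_J = 615/1090 = 0.5642.
L_J/L_K = (R_J/R_K)²(T_J/T_K)⁴ = (0.382)²(0.5642)⁴ = 0.01479.
F_J/F_K = (L_J/L_K)/(d_J/d_K)² = 0.01479/(0.810)² = 0.02254.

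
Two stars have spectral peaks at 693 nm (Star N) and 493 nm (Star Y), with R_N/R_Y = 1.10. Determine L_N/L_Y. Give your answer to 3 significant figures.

0.310

Wien's law gives T ∝ 1/λ_max, so T_N/T_Y = λ_Y/λ_N = 493/693 = 0.7114.
Then L ∝ R²T⁴ gives L_N/L_Y = (1.10)² × (0.7114)⁴ = 1.210 × 0.2561 = 0.3099.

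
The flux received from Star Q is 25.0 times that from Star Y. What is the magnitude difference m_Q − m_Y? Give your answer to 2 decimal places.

m_Q − m_Y = −2.5 log₁₀(F_Q/F_Y) = −2.5 log₁₀(25.0) = −2.5 × (1.398) = -3.495.

-3.49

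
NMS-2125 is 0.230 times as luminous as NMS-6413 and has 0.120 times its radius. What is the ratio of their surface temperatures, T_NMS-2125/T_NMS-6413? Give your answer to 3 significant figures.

L ∝ R²T⁴ gives T ∝ (L/R²)^(1/4), so
T_NMS-2125/T_NMS-6413 = (0.230 / 0.120²)^(1/4) = (15.97)^(1/4) = 1.999.

2.00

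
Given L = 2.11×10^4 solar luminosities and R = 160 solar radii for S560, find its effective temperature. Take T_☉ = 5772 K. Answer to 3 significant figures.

T/T_☉ = (L/L_☉)^(1/4) / (R/R_☉)^(1/2)
T = 5772 × (2.11×10^4)^(1/4) / √(160) = 5772 × 12.05 / 12.65 = 5500 K.

5.50×10^3 K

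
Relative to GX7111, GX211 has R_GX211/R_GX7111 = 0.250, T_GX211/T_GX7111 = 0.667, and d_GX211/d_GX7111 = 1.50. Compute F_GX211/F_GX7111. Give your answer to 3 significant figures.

L_GX211/L_GX7111 = (R_GX211/R_GX7111)²(T_GX211/T_GX7111)⁴ = (0.250)² × (0.667)⁴ = 0.01237.
F_GX211/F_GX7111 = (L_GX211/L_GX7111)/(d_GX211/d_GX7111)² = 0.01237 / (1.50)² = 0.005498.

0.00550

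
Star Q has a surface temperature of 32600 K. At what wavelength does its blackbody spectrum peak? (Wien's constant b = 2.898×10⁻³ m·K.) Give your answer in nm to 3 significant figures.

λ_max = b/T = 2.898×10⁻³ / 32600 = 8.89×10^-8 m = 88.90 nm.

88.9 nm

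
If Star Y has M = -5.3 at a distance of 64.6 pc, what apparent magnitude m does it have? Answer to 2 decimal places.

m = M + 5 log₁₀(d/10 pc) = -5.3 + 5 log₁₀(64.6/10)
  = -5.3 + 5 × 0.810 = -5.3 + 4.05 = -1.25.

-1.25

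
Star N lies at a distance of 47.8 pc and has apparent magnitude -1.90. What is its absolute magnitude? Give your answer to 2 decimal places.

-5.30

M = m − 5 log₁₀(d/10 pc) = -1.90 − 5 log₁₀(47.8/10)
  = -1.90 − 5 × 0.679 = -1.90 − 3.40 = -5.30.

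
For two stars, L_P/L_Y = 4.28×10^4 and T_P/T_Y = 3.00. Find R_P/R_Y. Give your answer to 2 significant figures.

23

L ∝ R²T⁴ gives R ∝ √L / T², so
R_P/R_Y = √(4.28×10^4) / (3.00)² = 206.9 / 9.000 = 22.99.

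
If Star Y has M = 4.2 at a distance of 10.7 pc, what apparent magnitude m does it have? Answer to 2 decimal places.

m = M + 5 log₁₀(d/10 pc) = 4.2 + 5 log₁₀(10.7/10)
  = 4.2 + 5 × 0.029 = 4.2 + 0.15 = 4.35.

4.35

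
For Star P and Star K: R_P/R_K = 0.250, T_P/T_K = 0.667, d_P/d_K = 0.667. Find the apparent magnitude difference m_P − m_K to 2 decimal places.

L_P/L_K = (0.250)²(0.667)⁴ = 0.01237.
F_P/F_K = (L_P/L_K)/(d_P/d_K)² = 0.01237/0.4449 = 0.02781.
m_P − m_K = −2.5 log₁₀(0.02781) = 3.89.

3.89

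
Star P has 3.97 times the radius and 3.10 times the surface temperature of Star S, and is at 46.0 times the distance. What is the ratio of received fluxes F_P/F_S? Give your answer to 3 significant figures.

L_P/L_S = (R_P/R_S)²(T_P/T_S)⁴ = (3.97)² × (3.10)⁴ = 1456.
F_P/F_S = (L_P/L_S)/(d_P/d_S)² = 1456 / (46.0)² = 0.6879.

0.688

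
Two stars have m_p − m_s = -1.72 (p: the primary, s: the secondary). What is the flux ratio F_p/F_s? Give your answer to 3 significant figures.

F_p/F_s = 10^(−(m_p − m_s)/2.5) = 10^(1.72/2.5) = 10^0.688 = 4.875.

4.88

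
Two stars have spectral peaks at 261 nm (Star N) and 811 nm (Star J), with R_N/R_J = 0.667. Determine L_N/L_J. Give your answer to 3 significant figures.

41.5

Wien's law gives T ∝ 1/λ_max, so T_N/T_J = λ_J/λ_N = 811/261 = 3.107.
Then L ∝ R²T⁴ gives L_N/L_J = (0.667)² × (3.107)⁴ = 0.4449 × 93.22 = 41.47.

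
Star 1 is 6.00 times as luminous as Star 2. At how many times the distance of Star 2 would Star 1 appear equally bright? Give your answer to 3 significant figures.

Equal flux requires L_1/d_1² = L_2/d_2², so d_1/d_2 = √(L_1/L_2)
= √(6.00) = 2.449.

2.45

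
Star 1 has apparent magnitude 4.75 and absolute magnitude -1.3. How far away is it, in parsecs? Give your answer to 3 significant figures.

m − M = 5 log₁₀(d/10 pc)
4.75 − (-1.3) = 6.05 = 5 log₁₀(d/10)
d = 10 × 10^(6.05/5) = 10 × 10^1.210 = 162.2 pc.

162 pc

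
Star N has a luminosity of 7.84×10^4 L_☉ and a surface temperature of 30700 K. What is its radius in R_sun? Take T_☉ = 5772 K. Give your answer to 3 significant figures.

9.90 R_sun

R/R_☉ = √(L/L_☉) / (T/T_☉)² = √(7.84×10^4) / (5.319)²
       = 280.0 / 28.29 = 9.898.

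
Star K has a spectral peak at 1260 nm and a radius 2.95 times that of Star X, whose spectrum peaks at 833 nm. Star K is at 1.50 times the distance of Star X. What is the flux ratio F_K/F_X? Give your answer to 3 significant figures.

Wien's law: T_K/T_X = λ_X/λ_K = 833/1260 = 0.6611.
L_K/L_X = (R_K/R_X)²(T_K/T_X)⁴ = (2.95)²(0.6611)⁴ = 1.662.
F_K/F_X = (L_K/L_X)/(d_K/d_X)² = 1.662/(1.50)² = 0.7389.

0.739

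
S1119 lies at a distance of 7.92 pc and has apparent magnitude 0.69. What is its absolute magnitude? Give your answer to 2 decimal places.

1.20

M = m − 5 log₁₀(d/10 pc) = 0.69 − 5 log₁₀(7.92/10)
  = 0.69 − 5 × -0.101 = 0.69 − -0.51 = 1.20.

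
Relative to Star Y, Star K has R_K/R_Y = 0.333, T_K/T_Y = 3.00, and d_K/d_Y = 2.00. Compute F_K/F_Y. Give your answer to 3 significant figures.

L_K/L_Y = (R_K/R_Y)²(T_K/T_Y)⁴ = (0.333)² × (3.00)⁴ = 8.982.
F_K/F_Y = (L_K/L_Y)/(d_K/d_Y)² = 8.982 / (2.00)² = 2.246.

2.25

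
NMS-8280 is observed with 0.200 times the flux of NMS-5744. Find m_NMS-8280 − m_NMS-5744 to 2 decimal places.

1.75

m_NMS-8280 − m_NMS-5744 = −2.5 log₁₀(F_NMS-8280/F_NMS-5744) = −2.5 log₁₀(0.200) = −2.5 × (-0.699) = 1.747.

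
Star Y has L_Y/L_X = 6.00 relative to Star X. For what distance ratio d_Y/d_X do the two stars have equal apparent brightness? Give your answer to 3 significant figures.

Equal flux requires L_Y/d_Y² = L_X/d_X², so d_Y/d_X = √(L_Y/L_X)
= √(6.00) = 2.449.

2.45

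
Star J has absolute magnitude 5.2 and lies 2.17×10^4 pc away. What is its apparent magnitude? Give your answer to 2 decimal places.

m = M + 5 log₁₀(d/10 pc) = 5.2 + 5 log₁₀(2.17×10^4/10)
  = 5.2 + 5 × 3.336 = 5.2 + 16.68 = 21.88.

21.88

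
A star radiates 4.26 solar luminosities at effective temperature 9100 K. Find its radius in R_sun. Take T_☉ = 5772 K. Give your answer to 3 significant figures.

R/R_☉ = √(L/L_☉) / (T/T_☉)² = √(4.26) / (1.577)²
       = 2.064 / 2.486 = 0.8304.

0.830 R_sun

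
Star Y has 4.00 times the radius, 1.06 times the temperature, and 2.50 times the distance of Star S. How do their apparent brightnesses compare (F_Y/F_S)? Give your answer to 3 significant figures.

L_Y/L_S = (R_Y/R_S)²(T_Y/T_S)⁴ = (4.00)² × (1.06)⁴ = 20.20.
F_Y/F_S = (L_Y/L_S)/(d_Y/d_S)² = 20.20 / (2.50)² = 3.232.

3.23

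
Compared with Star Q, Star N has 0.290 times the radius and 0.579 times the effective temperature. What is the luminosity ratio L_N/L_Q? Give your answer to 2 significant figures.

0.0095

From the Stefan–Boltzmann law, L ∝ R²T⁴, so
L_N/L_Q = (R_N/R_Q)² (T_N/T_Q)⁴ = (0.290)² × (0.579)⁴ = 0.08410 × 0.1124 = 0.009452.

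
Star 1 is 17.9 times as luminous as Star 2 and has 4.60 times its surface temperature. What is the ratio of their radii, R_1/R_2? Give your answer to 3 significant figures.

L ∝ R²T⁴ gives R ∝ √L / T², so
R_1/R_2 = √(17.9) / (4.60)² = 4.231 / 21.16 = 0.1999.

0.200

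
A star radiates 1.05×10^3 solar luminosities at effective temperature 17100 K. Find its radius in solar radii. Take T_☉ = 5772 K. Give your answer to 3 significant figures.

3.69 solar radii

R/R_☉ = √(L/L_☉) / (T/T_☉)² = √(1.05×10^3) / (2.963)²
       = 32.40 / 8.777 = 3.692.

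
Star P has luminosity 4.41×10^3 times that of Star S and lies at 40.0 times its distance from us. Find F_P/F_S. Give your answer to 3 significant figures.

2.76

F = L/(4πd²), so F_P/F_S = (L_P/L_S) / (d_P/d_S)²
= 4.41×10^3 / (40.0)² = 4.41×10^3 / 1600 = 2.756.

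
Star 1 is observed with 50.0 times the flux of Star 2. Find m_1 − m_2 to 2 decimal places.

m_1 − m_2 = −2.5 log₁₀(F_1/F_2) = −2.5 log₁₀(50.0) = −2.5 × (1.699) = -4.247.

-4.25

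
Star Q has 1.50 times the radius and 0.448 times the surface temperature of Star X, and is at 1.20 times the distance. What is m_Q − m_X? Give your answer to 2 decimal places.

L_Q/L_X = (1.50)²(0.448)⁴ = 0.09063.
F_Q/F_X = (L_Q/L_X)/(d_Q/d_X)² = 0.09063/1.440 = 0.06294.
m_Q − m_X = −2.5 log₁₀(0.06294) = 3.00.

3.00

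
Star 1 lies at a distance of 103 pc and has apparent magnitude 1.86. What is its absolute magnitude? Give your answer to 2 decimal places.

-3.20

M = m − 5 log₁₀(d/10 pc) = 1.86 − 5 log₁₀(103/10)
  = 1.86 − 5 × 1.013 = 1.86 − 5.06 = -3.20.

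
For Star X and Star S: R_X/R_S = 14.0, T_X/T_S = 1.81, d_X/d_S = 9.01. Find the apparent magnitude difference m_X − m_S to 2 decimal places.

L_X/L_S = (14.0)²(1.81)⁴ = 2104.
F_X/F_S = (L_X/L_S)/(d_X/d_S)² = 2104/81.18 = 25.91.
m_X − m_S = −2.5 log₁₀(25.91) = -3.53.

-3.53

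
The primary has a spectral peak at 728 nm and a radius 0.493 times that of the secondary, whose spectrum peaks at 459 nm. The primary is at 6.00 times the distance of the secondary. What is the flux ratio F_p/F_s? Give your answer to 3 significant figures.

Wien's law: T_p/T_s = λ_s/λ_p = 459/728 = 0.6305.
L_p/L_s = (R_p/R_s)²(T_p/T_s)⁴ = (0.493)²(0.6305)⁴ = 0.03841.
F_p/F_s = (L_p/L_s)/(d_p/d_s)² = 0.03841/(6.00)² = 0.001067.

0.00107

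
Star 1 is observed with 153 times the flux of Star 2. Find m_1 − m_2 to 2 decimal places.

m_1 − m_2 = −2.5 log₁₀(F_1/F_2) = −2.5 log₁₀(153) = −2.5 × (2.185) = -5.462.

-5.46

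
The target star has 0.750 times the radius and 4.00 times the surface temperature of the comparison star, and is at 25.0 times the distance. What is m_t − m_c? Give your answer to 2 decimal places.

1.59

L_t/L_c = (0.750)²(4.00)⁴ = 144.0.
F_t/F_c = (L_t/L_c)/(d_t/d_c)² = 144.0/625.0 = 0.2304.
m_t − m_c = −2.5 log₁₀(0.2304) = 1.59.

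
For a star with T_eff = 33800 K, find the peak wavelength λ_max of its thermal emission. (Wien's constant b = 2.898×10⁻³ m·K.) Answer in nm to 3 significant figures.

85.7 nm

λ_max = b/T = 2.898×10⁻³ / 33800 = 8.57×10^-8 m = 85.74 nm.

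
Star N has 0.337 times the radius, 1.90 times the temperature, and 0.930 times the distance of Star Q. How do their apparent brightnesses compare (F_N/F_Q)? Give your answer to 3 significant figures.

1.71

L_N/L_Q = (R_N/R_Q)²(T_N/T_Q)⁴ = (0.337)² × (1.90)⁴ = 1.480.
F_N/F_Q = (L_N/L_Q)/(d_N/d_Q)² = 1.480 / (0.930)² = 1.711.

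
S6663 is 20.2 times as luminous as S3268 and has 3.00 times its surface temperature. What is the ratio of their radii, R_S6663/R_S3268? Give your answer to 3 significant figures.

L ∝ R²T⁴ gives R ∝ √L / T², so
R_S6663/R_S3268 = √(20.2) / (3.00)² = 4.494 / 9.000 = 0.4994.

0.499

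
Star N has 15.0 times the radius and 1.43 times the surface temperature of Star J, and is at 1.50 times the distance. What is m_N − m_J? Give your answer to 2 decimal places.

L_N/L_J = (15.0)²(1.43)⁴ = 940.9.
F_N/F_J = (L_N/L_J)/(d_N/d_J)² = 940.9/2.250 = 418.2.
m_N − m_J = −2.5 log₁₀(418.2) = -6.55.

-6.55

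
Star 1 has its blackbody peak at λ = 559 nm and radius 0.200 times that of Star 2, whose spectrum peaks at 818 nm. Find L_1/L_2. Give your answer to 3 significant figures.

Wien's law gives T ∝ 1/λ_max, so T_1/T_2 = λ_2/λ_1 = 818/559 = 1.463.
Then L ∝ R²T⁴ gives L_1/L_2 = (0.200)² × (1.463)⁴ = 0.04000 × 4.585 = 0.1834.

0.183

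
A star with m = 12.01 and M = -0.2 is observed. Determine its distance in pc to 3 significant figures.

2.77×10^3 pc

m − M = 5 log₁₀(d/10 pc)
12.01 − (-0.2) = 12.21 = 5 log₁₀(d/10)
d = 10 × 10^(12.21/5) = 10 × 10^2.442 = 2767 pc.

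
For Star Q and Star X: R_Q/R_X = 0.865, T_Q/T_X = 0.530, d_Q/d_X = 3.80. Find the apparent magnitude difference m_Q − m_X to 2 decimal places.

L_Q/L_X = (0.865)²(0.530)⁴ = 0.05904.
F_Q/F_X = (L_Q/L_X)/(d_Q/d_X)² = 0.05904/14.44 = 0.004089.
m_Q − m_X = −2.5 log₁₀(0.004089) = 5.97.

5.97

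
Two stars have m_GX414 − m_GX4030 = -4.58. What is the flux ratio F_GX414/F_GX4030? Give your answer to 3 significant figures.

F_GX414/F_GX4030 = 10^(−(m_GX414 − m_GX4030)/2.5) = 10^(4.58/2.5) = 10^1.832 = 67.92.

67.9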